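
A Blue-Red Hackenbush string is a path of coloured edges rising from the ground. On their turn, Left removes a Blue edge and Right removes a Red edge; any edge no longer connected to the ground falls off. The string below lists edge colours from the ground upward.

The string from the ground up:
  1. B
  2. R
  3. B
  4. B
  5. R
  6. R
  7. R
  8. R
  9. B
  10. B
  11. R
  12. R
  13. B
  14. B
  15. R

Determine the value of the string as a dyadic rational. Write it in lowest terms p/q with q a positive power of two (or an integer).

12493/16384

1 of 15 · B · max L 0 · min R +∞ = 1
2 of 15 · BR · max L 0 · min R 1 = 1/2
3 of 15 · BRB · max L 1/2 · min R 1 = 3/4
4 of 15 · BRBB · max L 3/4 · min R 1 = 7/8
5 of 15 · BRBBR · max L 3/4 · min R 7/8 = 13/16
6 of 15 · BRBBRR · max L 3/4 · min R 13/16 = 25/32
7 of 15 · BRBBRRR · max L 3/4 · min R 25/32 = 49/64
8 of 15 · BRBBRRRR · max L 3/4 · min R 49/64 = 97/128
9 of 15 · BRBBRRRRB · max L 97/128 · min R 49/64 = 195/256
10 of 15 · BRBBRRRRBB · max L 195/256 · min R 49/64 = 391/512
11 of 15 · BRBBRRRRBBR · max L 195/256 · min R 391/512 = 781/1024
12 of 15 · BRBBRRRRBBRR · max L 195/256 · min R 781/1024 = 1561/2048
13 of 15 · BRBBRRRRBBRRB · max L 1561/2048 · min R 781/1024 = 3123/4096
14 of 15 · BRBBRRRRBBRRBB · max L 3123/4096 · min R 781/1024 = 6247/8192
15 of 15 · BRBBRRRRBBRRBBR · max L 3123/4096 · min R 6247/8192 = 12493/16384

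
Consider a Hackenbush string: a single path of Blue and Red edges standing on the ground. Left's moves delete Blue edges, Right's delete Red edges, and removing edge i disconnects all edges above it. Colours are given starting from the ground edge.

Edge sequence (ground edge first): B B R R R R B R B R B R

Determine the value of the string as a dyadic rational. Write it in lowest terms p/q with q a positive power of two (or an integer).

Prefix values for B B R R R R B R B R B R via {L|R} + simplicity:
B: Left { 0 }, Right { none } — simplest 1
BB: Left { 0, 1 }, Right { none } — simplest 2
BBR: Left { 0, 1 }, Right { 2 } — simplest 3/2
BBRR: Left { 0, 1 }, Right { 3/2, 2 } — simplest 5/4
BBRRR: Left { 0, 1 }, Right { 5/4, 3/2, 2 } — simplest 9/8
BBRRRR: Left { 0, 1 }, Right { 9/8, 5/4, 3/2, 2 } — simplest 17/16
BBRRRRB: Left { 0, 1, 17/16 }, Right { 9/8, 5/4, 3/2, 2 } — simplest 35/32
BBRRRRBR: Left { 0, 1, 17/16 }, Right { 35/32, 9/8, 5/4, 3/2, 2 } — simplest 69/64
BBRRRRBRB: Left { 0, 1, 17/16, 69/64 }, Right { 35/32, 9/8, 5/4, 3/2, 2 } — simplest 139/128
BBRRRRBRBR: Left { 0, 1, 17/16, 69/64 }, Right { 139/128, 35/32, 9/8, 5/4, 3/2, 2 } — simplest 277/256
BBRRRRBRBRB: Left { 0, 1, 17/16, 69/64, 277/256 }, Right { 139/128, 35/32, 9/8, 5/4, 3/2, 2 } — simplest 555/512
BBRRRRBRBRBR: Left { 0, 1, 17/16, 69/64, 277/256 }, Right { 555/512, 139/128, 35/32, 9/8, 5/4, 3/2, 2 } — simplest 1109/1024

1109/1024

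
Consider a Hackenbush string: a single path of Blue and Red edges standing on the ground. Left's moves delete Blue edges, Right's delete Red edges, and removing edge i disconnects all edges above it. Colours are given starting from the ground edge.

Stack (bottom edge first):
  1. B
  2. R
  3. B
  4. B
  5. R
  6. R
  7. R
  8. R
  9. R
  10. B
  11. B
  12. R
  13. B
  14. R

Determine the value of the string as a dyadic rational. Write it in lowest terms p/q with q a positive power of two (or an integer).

B: Left { 0 }, Right { · } → simplest 1
BR: Left { 0 }, Right { 1 } → simplest 1/2
BRB: Left { 0 1/2 }, Right { 1 } → simplest 3/4
BRBB: Left { 0 1/2 3/4 }, Right { 1 } → simplest 7/8
BRBBR: Left { 0 1/2 3/4 }, Right { 7/8 1 } → simplest 13/16
BRBBRR: Left { 0 1/2 3/4 }, Right { 13/16 7/8 1 } → simplest 25/32
BRBBRRR: Left { 0 1/2 3/4 }, Right { 25/32 13/16 7/8 1 } → simplest 49/64
BRBBRRRR: Left { 0 1/2 3/4 }, Right { 49/64 25/32 13/16 7/8 1 } → simplest 97/128
BRBBRRRRR: Left { 0 1/2 3/4 }, Right { 97/128 49/64 25/32 13/16 7/8 1 } → simplest 193/256
BRBBRRRRRB: Left { 0 1/2 3/4 193/256 }, Right { 97/128 49/64 25/32 13/16 7/8 1 } → simplest 387/512
BRBBRRRRRBB: Left { 0 1/2 3/4 193/256 387/512 }, Right { 97/128 49/64 25/32 13/16 7/8 1 } → simplest 775/1024
BRBBRRRRRBBR: Left { 0 1/2 3/4 193/256 387/512 }, Right { 775/1024 97/128 49/64 25/32 13/16 7/8 1 } → simplest 1549/2048
BRBBRRRRRBBRB: Left { 0 1/2 3/4 193/256 387/512 1549/2048 }, Right { 775/1024 97/128 49/64 25/32 13/16 7/8 1 } → simplest 3099/4096
BRBBRRRRRBBRBR: Left { 0 1/2 3/4 193/256 387/512 1549/2048 }, Right { 3099/4096 775/1024 97/128 49/64 25/32 13/16 7/8 1 } → simplest 6197/8192

6197/8192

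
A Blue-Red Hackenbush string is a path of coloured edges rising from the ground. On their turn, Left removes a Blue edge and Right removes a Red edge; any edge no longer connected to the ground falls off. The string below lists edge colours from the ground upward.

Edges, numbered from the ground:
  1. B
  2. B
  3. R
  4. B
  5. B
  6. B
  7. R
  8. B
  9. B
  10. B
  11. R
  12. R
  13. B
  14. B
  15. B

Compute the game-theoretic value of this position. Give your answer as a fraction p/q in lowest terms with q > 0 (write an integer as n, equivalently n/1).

Build val(s[:k]) for k = 1..15, string s = B B R B B B R B B B R R B B B.
val(B) = { 0 | ∅ } → 1
val(BB) = { 0,1 | ∅ } → 2
val(BBR) = { 0,1 | 2 } → 3/2
val(BBRB) = { 0,1,3/2 | 2 } → 7/4
val(BBRBB) = { 0,1,3/2,7/4 | 2 } → 15/8
val(BBRBBB) = { 0,1,3/2,7/4,15/8 | 2 } → 31/16
val(BBRBBBR) = { 0,1,3/2,7/4,15/8 | 31/16,2 } → 61/32
val(BBRBBBRB) = { 0,1,3/2,7/4,15/8,61/32 | 31/16,2 } → 123/64
val(BBRBBBRBB) = { 0,1,3/2,7/4,15/8,61/32,123/64 | 31/16,2 } → 247/128
val(BBRBBBRBBB) = { 0,1,3/2,7/4,15/8,61/32,123/64,247/128 | 31/16,2 } → 495/256
val(BBRBBBRBBBR) = { 0,1,3/2,7/4,15/8,61/32,123/64,247/128 | 495/256,31/16,2 } → 989/512
val(BBRBBBRBBBRR) = { 0,1,3/2,7/4,15/8,61/32,123/64,247/128 | 989/512,495/256,31/16,2 } → 1977/1024
val(BBRBBBRBBBRRB) = { 0,1,3/2,7/4,15/8,61/32,123/64,247/128,1977/1024 | 989/512,495/256,31/16,2 } → 3955/2048
val(BBRBBBRBBBRRBB) = { 0,1,3/2,7/4,15/8,61/32,123/64,247/128,1977/1024,3955/2048 | 989/512,495/256,31/16,2 } → 7911/4096
val(BBRBBBRBBBRRBBB) = { 0,1,3/2,7/4,15/8,61/32,123/64,247/128,1977/1024,3955/2048,7911/4096 | 989/512,495/256,31/16,2 } → 15823/8192

15823/8192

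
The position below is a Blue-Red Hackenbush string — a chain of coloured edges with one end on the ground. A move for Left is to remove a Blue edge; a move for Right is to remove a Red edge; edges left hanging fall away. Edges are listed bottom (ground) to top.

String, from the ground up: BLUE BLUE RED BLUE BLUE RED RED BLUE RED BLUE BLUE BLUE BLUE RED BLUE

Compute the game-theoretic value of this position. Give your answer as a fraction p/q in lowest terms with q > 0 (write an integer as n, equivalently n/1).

14715/8192

Build g(s[:k]) for k = 1..15, string s = BLUE BLUE RED BLUE BLUE RED RED BLUE RED BLUE BLUE BLUE BLUE RED BLUE.
step 1: add BLUE to get B; options L={ 0 } R={  } — 1
step 2: add BLUE to get BB; options L={ 0 1 } R={  } — 2
step 3: add RED to get BBR; options L={ 0 1 } R={ 2 } — 3/2
step 4: add BLUE to get BBRB; options L={ 0 1 3/2 } R={ 2 } — 7/4
step 5: add BLUE to get BBRBB; options L={ 0 1 3/2 7/4 } R={ 2 } — 15/8
step 6: add RED to get BBRBBR; options L={ 0 1 3/2 7/4 } R={ 15/8 2 } — 29/16
step 7: add RED to get BBRBBRR; options L={ 0 1 3/2 7/4 } R={ 29/16 15/8 2 } — 57/32
step 8: add BLUE to get BBRBBRRB; options L={ 0 1 3/2 7/4 57/32 } R={ 29/16 15/8 2 } — 115/64
step 9: add RED to get BBRBBRRBR; options L={ 0 1 3/2 7/4 57/32 } R={ 115/64 29/16 15/8 2 } — 229/128
step 10: add BLUE to get BBRBBRRBRB; options L={ 0 1 3/2 7/4 57/32 229/128 } R={ 115/64 29/16 15/8 2 } — 459/256
step 11: add BLUE to get BBRBBRRBRBB; options L={ 0 1 3/2 7/4 57/32 229/128 459/256 } R={ 115/64 29/16 15/8 2 } — 919/512
step 12: add BLUE to get BBRBBRRBRBBB; options L={ 0 1 3/2 7/4 57/32 229/128 459/256 919/512 } R={ 115/64 29/16 15/8 2 } — 1839/1024
step 13: add BLUE to get BBRBBRRBRBBBB; options L={ 0 1 3/2 7/4 57/32 229/128 459/256 919/512 1839/1024 } R={ 115/64 29/16 15/8 2 } — 3679/2048
step 14: add RED to get BBRBBRRBRBBBBR; options L={ 0 1 3/2 7/4 57/32 229/128 459/256 919/512 1839/1024 } R={ 3679/2048 115/64 29/16 15/8 2 } — 7357/4096
step 15: add BLUE to get BBRBBRRBRBBBBRB; options L={ 0 1 3/2 7/4 57/32 229/128 459/256 919/512 1839/1024 7357/4096 } R={ 3679/2048 115/64 29/16 15/8 2 } — 14715/8192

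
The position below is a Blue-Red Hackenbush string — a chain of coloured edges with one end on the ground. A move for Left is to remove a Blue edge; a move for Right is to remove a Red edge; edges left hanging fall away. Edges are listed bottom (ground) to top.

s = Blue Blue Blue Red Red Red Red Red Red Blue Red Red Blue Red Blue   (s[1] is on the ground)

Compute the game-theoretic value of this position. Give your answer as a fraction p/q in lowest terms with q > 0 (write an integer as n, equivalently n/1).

1 of 15 · B · max L 0 · min R +∞ -> 1
2 of 15 · BB · max L 1 · min R +∞ -> 2
3 of 15 · BBB · max L 2 · min R +∞ -> 3
4 of 15 · BBBR · max L 2 · min R 3 -> 5/2
5 of 15 · BBBRR · max L 2 · min R 5/2 -> 9/4
6 of 15 · BBBRRR · max L 2 · min R 9/4 -> 17/8
7 of 15 · BBBRRRR · max L 2 · min R 17/8 -> 33/16
8 of 15 · BBBRRRRR · max L 2 · min R 33/16 -> 65/32
9 of 15 · BBBRRRRRR · max L 2 · min R 65/32 -> 129/64
10 of 15 · BBBRRRRRRB · max L 129/64 · min R 65/32 -> 259/128
11 of 15 · BBBRRRRRRBR · max L 129/64 · min R 259/128 -> 517/256
12 of 15 · BBBRRRRRRBRR · max L 129/64 · min R 517/256 -> 1033/512
13 of 15 · BBBRRRRRRBRRB · max L 1033/512 · min R 517/256 -> 2067/1024
14 of 15 · BBBRRRRRRBRRBR · max L 1033/512 · min R 2067/1024 -> 4133/2048
15 of 15 · BBBRRRRRRBRRBRB · max L 4133/2048 · min R 2067/1024 -> 8267/4096

8267/4096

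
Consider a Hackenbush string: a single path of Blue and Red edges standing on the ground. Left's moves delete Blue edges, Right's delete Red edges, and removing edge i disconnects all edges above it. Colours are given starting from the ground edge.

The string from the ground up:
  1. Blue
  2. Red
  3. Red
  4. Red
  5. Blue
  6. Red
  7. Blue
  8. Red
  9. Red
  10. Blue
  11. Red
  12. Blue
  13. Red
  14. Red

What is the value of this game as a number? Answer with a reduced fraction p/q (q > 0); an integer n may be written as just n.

Recurse on prefixes of the 14-edge string Blue Red Red Red Blue Red Blue Red Red Blue Red Blue Red Red:
B: Left { 0 }, Right { none } so simplest 1
BR: Left { 0 }, Right { 1 } so simplest 1/2
BRR: Left { 0 }, Right { 1/2; 1 } so simplest 1/4
BRRR: Left { 0 }, Right { 1/4; 1/2; 1 } so simplest 1/8
BRRRB: Left { 0; 1/8 }, Right { 1/4; 1/2; 1 } so simplest 3/16
BRRRBR: Left { 0; 1/8 }, Right { 3/16; 1/4; 1/2; 1 } so simplest 5/32
BRRRBRB: Left { 0; 1/8; 5/32 }, Right { 3/16; 1/4; 1/2; 1 } so simplest 11/64
BRRRBRBR: Left { 0; 1/8; 5/32 }, Right { 11/64; 3/16; 1/4; 1/2; 1 } so simplest 21/128
BRRRBRBRR: Left { 0; 1/8; 5/32 }, Right { 21/128; 11/64; 3/16; 1/4; 1/2; 1 } so simplest 41/256
BRRRBRBRRB: Left { 0; 1/8; 5/32; 41/256 }, Right { 21/128; 11/64; 3/16; 1/4; 1/2; 1 } so simplest 83/512
BRRRBRBRRBR: Left { 0; 1/8; 5/32; 41/256 }, Right { 83/512; 21/128; 11/64; 3/16; 1/4; 1/2; 1 } so simplest 165/1024
BRRRBRBRRBRB: Left { 0; 1/8; 5/32; 41/256; 165/1024 }, Right { 83/512; 21/128; 11/64; 3/16; 1/4; 1/2; 1 } so simplest 331/2048
BRRRBRBRRBRBR: Left { 0; 1/8; 5/32; 41/256; 165/1024 }, Right { 331/2048; 83/512; 21/128; 11/64; 3/16; 1/4; 1/2; 1 } so simplest 661/4096
BRRRBRBRRBRBRR: Left { 0; 1/8; 5/32; 41/256; 165/1024 }, Right { 661/4096; 331/2048; 83/512; 21/128; 11/64; 3/16; 1/4; 1/2; 1 } so simplest 1321/8192

1321/8192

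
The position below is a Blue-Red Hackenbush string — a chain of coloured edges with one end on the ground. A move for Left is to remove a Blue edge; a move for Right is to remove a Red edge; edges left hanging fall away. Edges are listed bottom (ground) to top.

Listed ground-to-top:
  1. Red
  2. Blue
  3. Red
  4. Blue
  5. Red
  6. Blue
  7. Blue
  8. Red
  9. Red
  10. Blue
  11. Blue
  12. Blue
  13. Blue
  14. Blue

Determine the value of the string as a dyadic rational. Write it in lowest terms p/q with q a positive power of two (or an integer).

-5313/8192

step 1: add Red to get R; options L={ — } R={ 0 } gives -1
step 2: add Blue to get RB; options L={ -1 } R={ 0 } gives -1/2
step 3: add Red to get RBR; options L={ -1 } R={ -1/2,0 } gives -3/4
step 4: add Blue to get RBRB; options L={ -1,-3/4 } R={ -1/2,0 } gives -5/8
step 5: add Red to get RBRBR; options L={ -1,-3/4 } R={ -5/8,-1/2,0 } gives -11/16
step 6: add Blue to get RBRBRB; options L={ -1,-3/4,-11/16 } R={ -5/8,-1/2,0 } gives -21/32
step 7: add Blue to get RBRBRBB; options L={ -1,-3/4,-11/16,-21/32 } R={ -5/8,-1/2,0 } gives -41/64
step 8: add Red to get RBRBRBBR; options L={ -1,-3/4,-11/16,-21/32 } R={ -41/64,-5/8,-1/2,0 } gives -83/128
step 9: add Red to get RBRBRBBRR; options L={ -1,-3/4,-11/16,-21/32 } R={ -83/128,-41/64,-5/8,-1/2,0 } gives -167/256
step 10: add Blue to get RBRBRBBRRB; options L={ -1,-3/4,-11/16,-21/32,-167/256 } R={ -83/128,-41/64,-5/8,-1/2,0 } gives -333/512
step 11: add Blue to get RBRBRBBRRBB; options L={ -1,-3/4,-11/16,-21/32,-167/256,-333/512 } R={ -83/128,-41/64,-5/8,-1/2,0 } gives -665/1024
step 12: add Blue to get RBRBRBBRRBBB; options L={ -1,-3/4,-11/16,-21/32,-167/256,-333/512,-665/1024 } R={ -83/128,-41/64,-5/8,-1/2,0 } gives -1329/2048
step 13: add Blue to get RBRBRBBRRBBBB; options L={ -1,-3/4,-11/16,-21/32,-167/256,-333/512,-665/1024,-1329/2048 } R={ -83/128,-41/64,-5/8,-1/2,0 } gives -2657/4096
step 14: add Blue to get RBRBRBBRRBBBBB; options L={ -1,-3/4,-11/16,-21/32,-167/256,-333/512,-665/1024,-1329/2048,-2657/4096 } R={ -83/128,-41/64,-5/8,-1/2,0 } gives -5313/8192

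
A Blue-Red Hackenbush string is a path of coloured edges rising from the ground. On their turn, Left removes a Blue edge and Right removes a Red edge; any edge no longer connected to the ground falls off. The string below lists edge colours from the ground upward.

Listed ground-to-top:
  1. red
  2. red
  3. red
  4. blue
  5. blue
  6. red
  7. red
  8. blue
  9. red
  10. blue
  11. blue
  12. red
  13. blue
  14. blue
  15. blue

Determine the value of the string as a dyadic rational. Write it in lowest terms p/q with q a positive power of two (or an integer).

-9873/4096

Build g(s[:k]) for k = 1..15, string s = red red red blue blue red red blue red blue blue red blue blue blue.
step 1: add red to get r; options L={ · } R={ 0 } = -1
step 2: add red to get rr; options L={ · } R={ -1; 0 } = -2
step 3: add red to get rrr; options L={ · } R={ -2; -1; 0 } = -3
step 4: add blue to get rrrb; options L={ -3 } R={ -2; -1; 0 } = -5/2
step 5: add blue to get rrrbb; options L={ -3; -5/2 } R={ -2; -1; 0 } = -9/4
step 6: add red to get rrrbbr; options L={ -3; -5/2 } R={ -9/4; -2; -1; 0 } = -19/8
step 7: add red to get rrrbbrr; options L={ -3; -5/2 } R={ -19/8; -9/4; -2; -1; 0 } = -39/16
step 8: add blue to get rrrbbrrb; options L={ -3; -5/2; -39/16 } R={ -19/8; -9/4; -2; -1; 0 } = -77/32
step 9: add red to get rrrbbrrbr; options L={ -3; -5/2; -39/16 } R={ -77/32; -19/8; -9/4; -2; -1; 0 } = -155/64
step 10: add blue to get rrrbbrrbrb; options L={ -3; -5/2; -39/16; -155/64 } R={ -77/32; -19/8; -9/4; -2; -1; 0 } = -309/128
step 11: add blue to get rrrbbrrbrbb; options L={ -3; -5/2; -39/16; -155/64; -309/128 } R={ -77/32; -19/8; -9/4; -2; -1; 0 } = -617/256
step 12: add red to get rrrbbrrbrbbr; options L={ -3; -5/2; -39/16; -155/64; -309/128 } R={ -617/256; -77/32; -19/8; -9/4; -2; -1; 0 } = -1235/512
step 13: add blue to get rrrbbrrbrbbrb; options L={ -3; -5/2; -39/16; -155/64; -309/128; -1235/512 } R={ -617/256; -77/32; -19/8; -9/4; -2; -1; 0 } = -2469/1024
step 14: add blue to get rrrbbrrbrbbrbb; options L={ -3; -5/2; -39/16; -155/64; -309/128; -1235/512; -2469/1024 } R={ -617/256; -77/32; -19/8; -9/4; -2; -1; 0 } = -4937/2048
step 15: add blue to get rrrbbrrbrbbrbbb; options L={ -3; -5/2; -39/16; -155/64; -309/128; -1235/512; -2469/1024; -4937/2048 } R={ -617/256; -77/32; -19/8; -9/4; -2; -1; 0 } = -9873/4096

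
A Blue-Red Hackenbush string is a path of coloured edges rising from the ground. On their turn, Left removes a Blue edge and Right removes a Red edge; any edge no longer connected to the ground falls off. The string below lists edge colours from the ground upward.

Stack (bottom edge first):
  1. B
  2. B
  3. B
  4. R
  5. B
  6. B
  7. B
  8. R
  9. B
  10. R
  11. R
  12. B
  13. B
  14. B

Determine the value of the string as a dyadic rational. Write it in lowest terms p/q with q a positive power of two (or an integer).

5967/2048

Build G(s[:k]) for k = 1..14, string s = B B B R B B B R B R R B B B.
1 of 14 · B · max L 0 · min R +∞ gives 1
2 of 14 · BB · max L 1 · min R +∞ gives 2
3 of 14 · BBB · max L 2 · min R +∞ gives 3
4 of 14 · BBBR · max L 2 · min R 3 gives 5/2
5 of 14 · BBBRB · max L 5/2 · min R 3 gives 11/4
6 of 14 · BBBRBB · max L 11/4 · min R 3 gives 23/8
7 of 14 · BBBRBBB · max L 23/8 · min R 3 gives 47/16
8 of 14 · BBBRBBBR · max L 23/8 · min R 47/16 gives 93/32
9 of 14 · BBBRBBBRB · max L 93/32 · min R 47/16 gives 187/64
10 of 14 · BBBRBBBRBR · max L 93/32 · min R 187/64 gives 373/128
11 of 14 · BBBRBBBRBRR · max L 93/32 · min R 373/128 gives 745/256
12 of 14 · BBBRBBBRBRRB · max L 745/256 · min R 373/128 gives 1491/512
13 of 14 · BBBRBBBRBRRBB · max L 1491/512 · min R 373/128 gives 2983/1024
14 of 14 · BBBRBBBRBRRBBB · max L 2983/1024 · min R 373/128 gives 5967/2048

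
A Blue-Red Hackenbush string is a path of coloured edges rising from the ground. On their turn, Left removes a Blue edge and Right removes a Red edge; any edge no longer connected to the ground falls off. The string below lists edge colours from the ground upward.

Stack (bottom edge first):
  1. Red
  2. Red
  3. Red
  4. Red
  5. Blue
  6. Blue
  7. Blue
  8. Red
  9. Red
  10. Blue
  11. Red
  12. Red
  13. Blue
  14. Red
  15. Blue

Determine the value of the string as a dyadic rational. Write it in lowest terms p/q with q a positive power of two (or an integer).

Prefix values for Red Red Red Red Blue Blue Blue Red Red Blue Red Red Blue Red Blue via {L|R} + simplicity:
v(R) = { ∅ | 0 } so -1
v(RR) = { ∅ | -1 0 } so -2
v(RRR) = { ∅ | -2 -1 0 } so -3
v(RRRR) = { ∅ | -3 -2 -1 0 } so -4
v(RRRRB) = { -4 | -3 -2 -1 0 } so -7/2
v(RRRRBB) = { -4 -7/2 | -3 -2 -1 0 } so -13/4
v(RRRRBBB) = { -4 -7/2 -13/4 | -3 -2 -1 0 } so -25/8
v(RRRRBBBR) = { -4 -7/2 -13/4 | -25/8 -3 -2 -1 0 } so -51/16
v(RRRRBBBRR) = { -4 -7/2 -13/4 | -51/16 -25/8 -3 -2 -1 0 } so -103/32
v(RRRRBBBRRB) = { -4 -7/2 -13/4 -103/32 | -51/16 -25/8 -3 -2 -1 0 } so -205/64
v(RRRRBBBRRBR) = { -4 -7/2 -13/4 -103/32 | -205/64 -51/16 -25/8 -3 -2 -1 0 } so -411/128
v(RRRRBBBRRBRR) = { -4 -7/2 -13/4 -103/32 | -411/128 -205/64 -51/16 -25/8 -3 -2 -1 0 } so -823/256
v(RRRRBBBRRBRRB) = { -4 -7/2 -13/4 -103/32 -823/256 | -411/128 -205/64 -51/16 -25/8 -3 -2 -1 0 } so -1645/512
v(RRRRBBBRRBRRBR) = { -4 -7/2 -13/4 -103/32 -823/256 | -1645/512 -411/128 -205/64 -51/16 -25/8 -3 -2 -1 0 } so -3291/1024
v(RRRRBBBRRBRRBRB) = { -4 -7/2 -13/4 -103/32 -823/256 -3291/1024 | -1645/512 -411/128 -205/64 -51/16 -25/8 -3 -2 -1 0 } so -6581/2048

-6581/2048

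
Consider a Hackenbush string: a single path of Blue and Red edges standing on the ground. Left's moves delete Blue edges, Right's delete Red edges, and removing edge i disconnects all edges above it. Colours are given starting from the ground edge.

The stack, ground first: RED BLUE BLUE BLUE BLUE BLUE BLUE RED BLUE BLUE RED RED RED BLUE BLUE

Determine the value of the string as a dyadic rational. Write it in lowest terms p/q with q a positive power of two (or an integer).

-313/16384

val_1 [R]  L=[(no moves)]  R=[0]  ⇒ -1
val_2 [RB]  L=[-1]  R=[0]  ⇒ -1/2
val_3 [RBB]  L=[-1,-1/2]  R=[0]  ⇒ -1/4
val_4 [RBBB]  L=[-1,-1/2,-1/4]  R=[0]  ⇒ -1/8
val_5 [RBBBB]  L=[-1,-1/2,-1/4,-1/8]  R=[0]  ⇒ -1/16
val_6 [RBBBBB]  L=[-1,-1/2,-1/4,-1/8,-1/16]  R=[0]  ⇒ -1/32
val_7 [RBBBBBB]  L=[-1,-1/2,-1/4,-1/8,-1/16,-1/32]  R=[0]  ⇒ -1/64
val_8 [RBBBBBBR]  L=[-1,-1/2,-1/4,-1/8,-1/16,-1/32]  R=[-1/64,0]  ⇒ -3/128
val_9 [RBBBBBBRB]  L=[-1,-1/2,-1/4,-1/8,-1/16,-1/32,-3/128]  R=[-1/64,0]  ⇒ -5/256
val_10 [RBBBBBBRBB]  L=[-1,-1/2,-1/4,-1/8,-1/16,-1/32,-3/128,-5/256]  R=[-1/64,0]  ⇒ -9/512
val_11 [RBBBBBBRBBR]  L=[-1,-1/2,-1/4,-1/8,-1/16,-1/32,-3/128,-5/256]  R=[-9/512,-1/64,0]  ⇒ -19/1024
val_12 [RBBBBBBRBBRR]  L=[-1,-1/2,-1/4,-1/8,-1/16,-1/32,-3/128,-5/256]  R=[-19/1024,-9/512,-1/64,0]  ⇒ -39/2048
val_13 [RBBBBBBRBBRRR]  L=[-1,-1/2,-1/4,-1/8,-1/16,-1/32,-3/128,-5/256]  R=[-39/2048,-19/1024,-9/512,-1/64,0]  ⇒ -79/4096
val_14 [RBBBBBBRBBRRRB]  L=[-1,-1/2,-1/4,-1/8,-1/16,-1/32,-3/128,-5/256,-79/4096]  R=[-39/2048,-19/1024,-9/512,-1/64,0]  ⇒ -157/8192
val_15 [RBBBBBBRBBRRRBB]  L=[-1,-1/2,-1/4,-1/8,-1/16,-1/32,-3/128,-5/256,-79/4096,-157/8192]  R=[-39/2048,-19/1024,-9/512,-1/64,0]  ⇒ -313/16384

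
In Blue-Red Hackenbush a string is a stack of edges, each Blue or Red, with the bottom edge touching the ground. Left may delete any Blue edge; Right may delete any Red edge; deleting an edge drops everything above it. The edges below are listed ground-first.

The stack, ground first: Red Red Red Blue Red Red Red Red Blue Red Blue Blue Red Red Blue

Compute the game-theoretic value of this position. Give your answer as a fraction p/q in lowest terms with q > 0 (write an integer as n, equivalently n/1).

-12109/4096

edge 1 of 15 (Red): { ∅ | 0 } gives -1
edge 2 of 15 (Red): { ∅ | -1, 0 } gives -2
edge 3 of 15 (Red): { ∅ | -2, -1, 0 } gives -3
edge 4 of 15 (Blue): { -3 | -2, -1, 0 } gives -5/2
edge 5 of 15 (Red): { -3 | -5/2, -2, -1, 0 } gives -11/4
edge 6 of 15 (Red): { -3 | -11/4, -5/2, -2, -1, 0 } gives -23/8
edge 7 of 15 (Red): { -3 | -23/8, -11/4, -5/2, -2, -1, 0 } gives -47/16
edge 8 of 15 (Red): { -3 | -47/16, -23/8, -11/4, -5/2, -2, -1, 0 } gives -95/32
edge 9 of 15 (Blue): { -3, -95/32 | -47/16, -23/8, -11/4, -5/2, -2, -1, 0 } gives -189/64
edge 10 of 15 (Red): { -3, -95/32 | -189/64, -47/16, -23/8, -11/4, -5/2, -2, -1, 0 } gives -379/128
edge 11 of 15 (Blue): { -3, -95/32, -379/128 | -189/64, -47/16, -23/8, -11/4, -5/2, -2, -1, 0 } gives -757/256
edge 12 of 15 (Blue): { -3, -95/32, -379/128, -757/256 | -189/64, -47/16, -23/8, -11/4, -5/2, -2, -1, 0 } gives -1513/512
edge 13 of 15 (Red): { -3, -95/32, -379/128, -757/256 | -1513/512, -189/64, -47/16, -23/8, -11/4, -5/2, -2, -1, 0 } gives -3027/1024
edge 14 of 15 (Red): { -3, -95/32, -379/128, -757/256 | -3027/1024, -1513/512, -189/64, -47/16, -23/8, -11/4, -5/2, -2, -1, 0 } gives -6055/2048
edge 15 of 15 (Blue): { -3, -95/32, -379/128, -757/256, -6055/2048 | -3027/1024, -1513/512, -189/64, -47/16, -23/8, -11/4, -5/2, -2, -1, 0 } gives -12109/4096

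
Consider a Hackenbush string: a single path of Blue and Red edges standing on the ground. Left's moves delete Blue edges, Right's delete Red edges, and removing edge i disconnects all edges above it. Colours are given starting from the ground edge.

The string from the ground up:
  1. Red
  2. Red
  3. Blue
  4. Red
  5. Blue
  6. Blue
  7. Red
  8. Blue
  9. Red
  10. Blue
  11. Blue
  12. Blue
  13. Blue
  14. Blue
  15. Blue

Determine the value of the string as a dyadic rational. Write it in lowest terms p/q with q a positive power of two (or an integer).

-12929/8192

v(R) = { · | 0 } => -1
v(RR) = { · | -1 0 } => -2
v(RRB) = { -2 | -1 0 } => -3/2
v(RRBR) = { -2 | -3/2 -1 0 } => -7/4
v(RRBRB) = { -2 -7/4 | -3/2 -1 0 } => -13/8
v(RRBRBB) = { -2 -7/4 -13/8 | -3/2 -1 0 } => -25/16
v(RRBRBBR) = { -2 -7/4 -13/8 | -25/16 -3/2 -1 0 } => -51/32
v(RRBRBBRB) = { -2 -7/4 -13/8 -51/32 | -25/16 -3/2 -1 0 } => -101/64
v(RRBRBBRBR) = { -2 -7/4 -13/8 -51/32 | -101/64 -25/16 -3/2 -1 0 } => -203/128
v(RRBRBBRBRB) = { -2 -7/4 -13/8 -51/32 -203/128 | -101/64 -25/16 -3/2 -1 0 } => -405/256
v(RRBRBBRBRBB) = { -2 -7/4 -13/8 -51/32 -203/128 -405/256 | -101/64 -25/16 -3/2 -1 0 } => -809/512
v(RRBRBBRBRBBB) = { -2 -7/4 -13/8 -51/32 -203/128 -405/256 -809/512 | -101/64 -25/16 -3/2 -1 0 } => -1617/1024
v(RRBRBBRBRBBBB) = { -2 -7/4 -13/8 -51/32 -203/128 -405/256 -809/512 -1617/1024 | -101/64 -25/16 -3/2 -1 0 } => -3233/2048
v(RRBRBBRBRBBBBB) = { -2 -7/4 -13/8 -51/32 -203/128 -405/256 -809/512 -1617/1024 -3233/2048 | -101/64 -25/16 -3/2 -1 0 } => -6465/4096
v(RRBRBBRBRBBBBBB) = { -2 -7/4 -13/8 -51/32 -203/128 -405/256 -809/512 -1617/1024 -3233/2048 -6465/4096 | -101/64 -25/16 -3/2 -1 0 } => -12929/8192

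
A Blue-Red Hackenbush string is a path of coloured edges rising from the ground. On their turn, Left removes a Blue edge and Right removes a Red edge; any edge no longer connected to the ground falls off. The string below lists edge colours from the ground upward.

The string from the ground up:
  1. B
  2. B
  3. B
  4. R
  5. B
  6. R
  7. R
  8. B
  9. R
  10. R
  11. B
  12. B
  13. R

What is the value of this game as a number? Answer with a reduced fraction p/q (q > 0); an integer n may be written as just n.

2637/1024

Recurse on prefixes of the 13-edge string B B B R B R R B R R B B R:
step 1: add B to get B; options L={ 0 } R={ none } = 1
step 2: add B to get BB; options L={ 0, 1 } R={ none } = 2
step 3: add B to get BBB; options L={ 0, 1, 2 } R={ none } = 3
step 4: add R to get BBBR; options L={ 0, 1, 2 } R={ 3 } = 5/2
step 5: add B to get BBBRB; options L={ 0, 1, 2, 5/2 } R={ 3 } = 11/4
step 6: add R to get BBBRBR; options L={ 0, 1, 2, 5/2 } R={ 11/4, 3 } = 21/8
step 7: add R to get BBBRBRR; options L={ 0, 1, 2, 5/2 } R={ 21/8, 11/4, 3 } = 41/16
step 8: add B to get BBBRBRRB; options L={ 0, 1, 2, 5/2, 41/16 } R={ 21/8, 11/4, 3 } = 83/32
step 9: add R to get BBBRBRRBR; options L={ 0, 1, 2, 5/2, 41/16 } R={ 83/32, 21/8, 11/4, 3 } = 165/64
step 10: add R to get BBBRBRRBRR; options L={ 0, 1, 2, 5/2, 41/16 } R={ 165/64, 83/32, 21/8, 11/4, 3 } = 329/128
step 11: add B to get BBBRBRRBRRB; options L={ 0, 1, 2, 5/2, 41/16, 329/128 } R={ 165/64, 83/32, 21/8, 11/4, 3 } = 659/256
step 12: add B to get BBBRBRRBRRBB; options L={ 0, 1, 2, 5/2, 41/16, 329/128, 659/256 } R={ 165/64, 83/32, 21/8, 11/4, 3 } = 1319/512
step 13: add R to get BBBRBRRBRRBBR; options L={ 0, 1, 2, 5/2, 41/16, 329/128, 659/256 } R={ 1319/512, 165/64, 83/32, 21/8, 11/4, 3 } = 2637/1024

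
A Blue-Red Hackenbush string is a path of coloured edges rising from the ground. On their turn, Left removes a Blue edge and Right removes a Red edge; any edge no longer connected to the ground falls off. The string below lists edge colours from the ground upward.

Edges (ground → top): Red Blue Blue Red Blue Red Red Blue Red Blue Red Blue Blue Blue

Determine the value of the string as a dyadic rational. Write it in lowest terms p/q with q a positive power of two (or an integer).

-2897/8192

edge 1 of 14 (Red): { (no moves) | 0 } → -1
edge 2 of 14 (Blue): { -1 | 0 } → -1/2
edge 3 of 14 (Blue): { -1,-1/2 | 0 } → -1/4
edge 4 of 14 (Red): { -1,-1/2 | -1/4,0 } → -3/8
edge 5 of 14 (Blue): { -1,-1/2,-3/8 | -1/4,0 } → -5/16
edge 6 of 14 (Red): { -1,-1/2,-3/8 | -5/16,-1/4,0 } → -11/32
edge 7 of 14 (Red): { -1,-1/2,-3/8 | -11/32,-5/16,-1/4,0 } → -23/64
edge 8 of 14 (Blue): { -1,-1/2,-3/8,-23/64 | -11/32,-5/16,-1/4,0 } → -45/128
edge 9 of 14 (Red): { -1,-1/2,-3/8,-23/64 | -45/128,-11/32,-5/16,-1/4,0 } → -91/256
edge 10 of 14 (Blue): { -1,-1/2,-3/8,-23/64,-91/256 | -45/128,-11/32,-5/16,-1/4,0 } → -181/512
edge 11 of 14 (Red): { -1,-1/2,-3/8,-23/64,-91/256 | -181/512,-45/128,-11/32,-5/16,-1/4,0 } → -363/1024
edge 12 of 14 (Blue): { -1,-1/2,-3/8,-23/64,-91/256,-363/1024 | -181/512,-45/128,-11/32,-5/16,-1/4,0 } → -725/2048
edge 13 of 14 (Blue): { -1,-1/2,-3/8,-23/64,-91/256,-363/1024,-725/2048 | -181/512,-45/128,-11/32,-5/16,-1/4,0 } → -1449/4096
edge 14 of 14 (Blue): { -1,-1/2,-3/8,-23/64,-91/256,-363/1024,-725/2048,-1449/4096 | -181/512,-45/128,-11/32,-5/16,-1/4,0 } → -2897/8192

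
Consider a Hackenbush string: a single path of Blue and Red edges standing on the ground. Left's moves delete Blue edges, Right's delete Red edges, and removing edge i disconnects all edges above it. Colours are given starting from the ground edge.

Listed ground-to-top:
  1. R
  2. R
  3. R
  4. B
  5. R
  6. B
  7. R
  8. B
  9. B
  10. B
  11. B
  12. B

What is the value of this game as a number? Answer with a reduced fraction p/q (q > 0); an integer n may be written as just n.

-1345/512

Prefix values for R R R B R B R B B B B B via {L|R} + simplicity:
1 of 12 · R · max L −∞ · min R 0 => -1
2 of 12 · RR · max L −∞ · min R -1 => -2
3 of 12 · RRR · max L −∞ · min R -2 => -3
4 of 12 · RRRB · max L -3 · min R -2 => -5/2
5 of 12 · RRRBR · max L -3 · min R -5/2 => -11/4
6 of 12 · RRRBRB · max L -11/4 · min R -5/2 => -21/8
7 of 12 · RRRBRBR · max L -11/4 · min R -21/8 => -43/16
8 of 12 · RRRBRBRB · max L -43/16 · min R -21/8 => -85/32
9 of 12 · RRRBRBRBB · max L -85/32 · min R -21/8 => -169/64
10 of 12 · RRRBRBRBBB · max L -169/64 · min R -21/8 => -337/128
11 of 12 · RRRBRBRBBBB · max L -337/128 · min R -21/8 => -673/256
12 of 12 · RRRBRBRBBBBB · max L -673/256 · min R -21/8 => -1345/512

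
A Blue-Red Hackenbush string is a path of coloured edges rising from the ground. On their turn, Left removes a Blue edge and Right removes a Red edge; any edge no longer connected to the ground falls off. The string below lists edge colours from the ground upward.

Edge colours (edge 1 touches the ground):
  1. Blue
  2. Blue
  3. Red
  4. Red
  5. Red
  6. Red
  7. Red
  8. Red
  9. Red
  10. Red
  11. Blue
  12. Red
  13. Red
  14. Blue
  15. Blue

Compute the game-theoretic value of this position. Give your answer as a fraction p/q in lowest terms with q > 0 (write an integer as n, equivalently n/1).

v(B) = { 0 | — } → 1
v(BB) = { 0,1 | — } → 2
v(BBR) = { 0,1 | 2 } → 3/2
v(BBRR) = { 0,1 | 3/2,2 } → 5/4
v(BBRRR) = { 0,1 | 5/4,3/2,2 } → 9/8
v(BBRRRR) = { 0,1 | 9/8,5/4,3/2,2 } → 17/16
v(BBRRRRR) = { 0,1 | 17/16,9/8,5/4,3/2,2 } → 33/32
v(BBRRRRRR) = { 0,1 | 33/32,17/16,9/8,5/4,3/2,2 } → 65/64
v(BBRRRRRRR) = { 0,1 | 65/64,33/32,17/16,9/8,5/4,3/2,2 } → 129/128
v(BBRRRRRRRR) = { 0,1 | 129/128,65/64,33/32,17/16,9/8,5/4,3/2,2 } → 257/256
v(BBRRRRRRRRB) = { 0,1,257/256 | 129/128,65/64,33/32,17/16,9/8,5/4,3/2,2 } → 515/512
v(BBRRRRRRRRBR) = { 0,1,257/256 | 515/512,129/128,65/64,33/32,17/16,9/8,5/4,3/2,2 } → 1029/1024
v(BBRRRRRRRRBRR) = { 0,1,257/256 | 1029/1024,515/512,129/128,65/64,33/32,17/16,9/8,5/4,3/2,2 } → 2057/2048
v(BBRRRRRRRRBRRB) = { 0,1,257/256,2057/2048 | 1029/1024,515/512,129/128,65/64,33/32,17/16,9/8,5/4,3/2,2 } → 4115/4096
v(BBRRRRRRRRBRRBB) = { 0,1,257/256,2057/2048,4115/4096 | 1029/1024,515/512,129/128,65/64,33/32,17/16,9/8,5/4,3/2,2 } → 8231/8192

8231/8192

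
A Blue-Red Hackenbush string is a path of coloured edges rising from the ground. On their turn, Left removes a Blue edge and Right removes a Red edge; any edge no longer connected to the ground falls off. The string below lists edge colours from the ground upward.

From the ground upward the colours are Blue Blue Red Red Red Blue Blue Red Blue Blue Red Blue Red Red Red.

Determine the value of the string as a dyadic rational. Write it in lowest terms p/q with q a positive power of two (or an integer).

B: Left { 0 }, Right {  } ⇒ simplest 1
BB: Left { 0; 1 }, Right {  } ⇒ simplest 2
BBR: Left { 0; 1 }, Right { 2 } ⇒ simplest 3/2
BBRR: Left { 0; 1 }, Right { 3/2; 2 } ⇒ simplest 5/4
BBRRR: Left { 0; 1 }, Right { 5/4; 3/2; 2 } ⇒ simplest 9/8
BBRRRB: Left { 0; 1; 9/8 }, Right { 5/4; 3/2; 2 } ⇒ simplest 19/16
BBRRRBB: Left { 0; 1; 9/8; 19/16 }, Right { 5/4; 3/2; 2 } ⇒ simplest 39/32
BBRRRBBR: Left { 0; 1; 9/8; 19/16 }, Right { 39/32; 5/4; 3/2; 2 } ⇒ simplest 77/64
BBRRRBBRB: Left { 0; 1; 9/8; 19/16; 77/64 }, Right { 39/32; 5/4; 3/2; 2 } ⇒ simplest 155/128
BBRRRBBRBB: Left { 0; 1; 9/8; 19/16; 77/64; 155/128 }, Right { 39/32; 5/4; 3/2; 2 } ⇒ simplest 311/256
BBRRRBBRBBR: Left { 0; 1; 9/8; 19/16; 77/64; 155/128 }, Right { 311/256; 39/32; 5/4; 3/2; 2 } ⇒ simplest 621/512
BBRRRBBRBBRB: Left { 0; 1; 9/8; 19/16; 77/64; 155/128; 621/512 }, Right { 311/256; 39/32; 5/4; 3/2; 2 } ⇒ simplest 1243/1024
BBRRRBBRBBRBR: Left { 0; 1; 9/8; 19/16; 77/64; 155/128; 621/512 }, Right { 1243/1024; 311/256; 39/32; 5/4; 3/2; 2 } ⇒ simplest 2485/2048
BBRRRBBRBBRBRR: Left { 0; 1; 9/8; 19/16; 77/64; 155/128; 621/512 }, Right { 2485/2048; 1243/1024; 311/256; 39/32; 5/4; 3/2; 2 } ⇒ simplest 4969/4096
BBRRRBBRBBRBRRR: Left { 0; 1; 9/8; 19/16; 77/64; 155/128; 621/512 }, Right { 4969/4096; 2485/2048; 1243/1024; 311/256; 39/32; 5/4; 3/2; 2 } ⇒ simplest 9937/8192

9937/8192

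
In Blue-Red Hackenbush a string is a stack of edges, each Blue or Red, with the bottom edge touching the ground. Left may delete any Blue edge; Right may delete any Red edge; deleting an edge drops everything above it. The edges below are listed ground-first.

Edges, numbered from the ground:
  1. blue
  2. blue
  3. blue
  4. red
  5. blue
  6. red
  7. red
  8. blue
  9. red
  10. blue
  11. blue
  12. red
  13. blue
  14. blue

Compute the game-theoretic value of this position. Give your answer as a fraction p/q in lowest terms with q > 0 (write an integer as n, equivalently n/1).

5303/2048

Build v(s[:k]) for k = 1..14, string s = blue blue blue red blue red red blue red blue blue red blue blue.
step 1: add blue to get b; options L={ 0 } R={ none } ⇒ 1
step 2: add blue to get bb; options L={ 0 1 } R={ none } ⇒ 2
step 3: add blue to get bbb; options L={ 0 1 2 } R={ none } ⇒ 3
step 4: add red to get bbbr; options L={ 0 1 2 } R={ 3 } ⇒ 5/2
step 5: add blue to get bbbrb; options L={ 0 1 2 5/2 } R={ 3 } ⇒ 11/4
step 6: add red to get bbbrbr; options L={ 0 1 2 5/2 } R={ 11/4 3 } ⇒ 21/8
step 7: add red to get bbbrbrr; options L={ 0 1 2 5/2 } R={ 21/8 11/4 3 } ⇒ 41/16
step 8: add blue to get bbbrbrrb; options L={ 0 1 2 5/2 41/16 } R={ 21/8 11/4 3 } ⇒ 83/32
step 9: add red to get bbbrbrrbr; options L={ 0 1 2 5/2 41/16 } R={ 83/32 21/8 11/4 3 } ⇒ 165/64
step 10: add blue to get bbbrbrrbrb; options L={ 0 1 2 5/2 41/16 165/64 } R={ 83/32 21/8 11/4 3 } ⇒ 331/128
step 11: add blue to get bbbrbrrbrbb; options L={ 0 1 2 5/2 41/16 165/64 331/128 } R={ 83/32 21/8 11/4 3 } ⇒ 663/256
step 12: add red to get bbbrbrrbrbbr; options L={ 0 1 2 5/2 41/16 165/64 331/128 } R={ 663/256 83/32 21/8 11/4 3 } ⇒ 1325/512
step 13: add blue to get bbbrbrrbrbbrb; options L={ 0 1 2 5/2 41/16 165/64 331/128 1325/512 } R={ 663/256 83/32 21/8 11/4 3 } ⇒ 2651/1024
step 14: add blue to get bbbrbrrbrbbrbb; options L={ 0 1 2 5/2 41/16 165/64 331/128 1325/512 2651/1024 } R={ 663/256 83/32 21/8 11/4 3 } ⇒ 5303/2048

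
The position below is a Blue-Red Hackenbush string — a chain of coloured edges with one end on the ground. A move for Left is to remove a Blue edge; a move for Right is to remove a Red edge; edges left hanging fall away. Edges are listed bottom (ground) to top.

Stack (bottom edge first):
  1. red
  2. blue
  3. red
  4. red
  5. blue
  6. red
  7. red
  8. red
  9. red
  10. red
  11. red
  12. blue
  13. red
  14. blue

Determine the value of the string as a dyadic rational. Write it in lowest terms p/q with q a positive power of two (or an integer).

r: Left {  }, Right { 0 } gives simplest -1
rb: Left { -1 }, Right { 0 } gives simplest -1/2
rbr: Left { -1 }, Right { -1/2, 0 } gives simplest -3/4
rbrr: Left { -1 }, Right { -3/4, -1/2, 0 } gives simplest -7/8
rbrrb: Left { -1, -7/8 }, Right { -3/4, -1/2, 0 } gives simplest -13/16
rbrrbr: Left { -1, -7/8 }, Right { -13/16, -3/4, -1/2, 0 } gives simplest -27/32
rbrrbrr: Left { -1, -7/8 }, Right { -27/32, -13/16, -3/4, -1/2, 0 } gives simplest -55/64
rbrrbrrr: Left { -1, -7/8 }, Right { -55/64, -27/32, -13/16, -3/4, -1/2, 0 } gives simplest -111/128
rbrrbrrrr: Left { -1, -7/8 }, Right { -111/128, -55/64, -27/32, -13/16, -3/4, -1/2, 0 } gives simplest -223/256
rbrrbrrrrr: Left { -1, -7/8 }, Right { -223/256, -111/128, -55/64, -27/32, -13/16, -3/4, -1/2, 0 } gives simplest -447/512
rbrrbrrrrrr: Left { -1, -7/8 }, Right { -447/512, -223/256, -111/128, -55/64, -27/32, -13/16, -3/4, -1/2, 0 } gives simplest -895/1024
rbrrbrrrrrrb: Left { -1, -7/8, -895/1024 }, Right { -447/512, -223/256, -111/128, -55/64, -27/32, -13/16, -3/4, -1/2, 0 } gives simplest -1789/2048
rbrrbrrrrrrbr: Left { -1, -7/8, -895/1024 }, Right { -1789/2048, -447/512, -223/256, -111/128, -55/64, -27/32, -13/16, -3/4, -1/2, 0 } gives simplest -3579/4096
rbrrbrrrrrrbrb: Left { -1, -7/8, -895/1024, -3579/4096 }, Right { -1789/2048, -447/512, -223/256, -111/128, -55/64, -27/32, -13/16, -3/4, -1/2, 0 } gives simplest -7157/8192

-7157/8192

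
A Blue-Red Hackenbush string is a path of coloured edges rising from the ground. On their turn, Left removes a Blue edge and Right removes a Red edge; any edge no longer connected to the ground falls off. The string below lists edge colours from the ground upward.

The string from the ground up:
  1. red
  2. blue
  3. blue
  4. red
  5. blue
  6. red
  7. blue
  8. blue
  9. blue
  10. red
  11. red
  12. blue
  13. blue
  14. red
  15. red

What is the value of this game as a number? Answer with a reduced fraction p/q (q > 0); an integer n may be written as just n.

-5223/16384

v(r) = {  | 0 } -> -1
v(rb) = { -1 | 0 } -> -1/2
v(rbb) = { -1; -1/2 | 0 } -> -1/4
v(rbbr) = { -1; -1/2 | -1/4; 0 } -> -3/8
v(rbbrb) = { -1; -1/2; -3/8 | -1/4; 0 } -> -5/16
v(rbbrbr) = { -1; -1/2; -3/8 | -5/16; -1/4; 0 } -> -11/32
v(rbbrbrb) = { -1; -1/2; -3/8; -11/32 | -5/16; -1/4; 0 } -> -21/64
v(rbbrbrbb) = { -1; -1/2; -3/8; -11/32; -21/64 | -5/16; -1/4; 0 } -> -41/128
v(rbbrbrbbb) = { -1; -1/2; -3/8; -11/32; -21/64; -41/128 | -5/16; -1/4; 0 } -> -81/256
v(rbbrbrbbbr) = { -1; -1/2; -3/8; -11/32; -21/64; -41/128 | -81/256; -5/16; -1/4; 0 } -> -163/512
v(rbbrbrbbbrr) = { -1; -1/2; -3/8; -11/32; -21/64; -41/128 | -163/512; -81/256; -5/16; -1/4; 0 } -> -327/1024
v(rbbrbrbbbrrb) = { -1; -1/2; -3/8; -11/32; -21/64; -41/128; -327/1024 | -163/512; -81/256; -5/16; -1/4; 0 } -> -653/2048
v(rbbrbrbbbrrbb) = { -1; -1/2; -3/8; -11/32; -21/64; -41/128; -327/1024; -653/2048 | -163/512; -81/256; -5/16; -1/4; 0 } -> -1305/4096
v(rbbrbrbbbrrbbr) = { -1; -1/2; -3/8; -11/32; -21/64; -41/128; -327/1024; -653/2048 | -1305/4096; -163/512; -81/256; -5/16; -1/4; 0 } -> -2611/8192
v(rbbrbrbbbrrbbrr) = { -1; -1/2; -3/8; -11/32; -21/64; -41/128; -327/1024; -653/2048 | -2611/8192; -1305/4096; -163/512; -81/256; -5/16; -1/4; 0 } -> -5223/16384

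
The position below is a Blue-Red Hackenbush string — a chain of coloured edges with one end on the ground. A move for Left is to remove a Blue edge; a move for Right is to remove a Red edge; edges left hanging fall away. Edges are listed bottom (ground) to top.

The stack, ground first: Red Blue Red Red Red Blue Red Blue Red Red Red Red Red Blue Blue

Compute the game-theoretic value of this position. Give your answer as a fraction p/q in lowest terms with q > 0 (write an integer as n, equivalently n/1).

Recurse on prefixes of the 15-edge string Red Blue Red Red Red Blue Red Blue Red Red Red Red Red Blue Blue:
R: Left {  }, Right { 0 } gives simplest -1
RB: Left { -1 }, Right { 0 } gives simplest -1/2
RBR: Left { -1 }, Right { -1/2,0 } gives simplest -3/4
RBRR: Left { -1 }, Right { -3/4,-1/2,0 } gives simplest -7/8
RBRRR: Left { -1 }, Right { -7/8,-3/4,-1/2,0 } gives simplest -15/16
RBRRRB: Left { -1,-15/16 }, Right { -7/8,-3/4,-1/2,0 } gives simplest -29/32
RBRRRBR: Left { -1,-15/16 }, Right { -29/32,-7/8,-3/4,-1/2,0 } gives simplest -59/64
RBRRRBRB: Left { -1,-15/16,-59/64 }, Right { -29/32,-7/8,-3/4,-1/2,0 } gives simplest -117/128
RBRRRBRBR: Left { -1,-15/16,-59/64 }, Right { -117/128,-29/32,-7/8,-3/4,-1/2,0 } gives simplest -235/256
RBRRRBRBRR: Left { -1,-15/16,-59/64 }, Right { -235/256,-117/128,-29/32,-7/8,-3/4,-1/2,0 } gives simplest -471/512
RBRRRBRBRRR: Left { -1,-15/16,-59/64 }, Right { -471/512,-235/256,-117/128,-29/32,-7/8,-3/4,-1/2,0 } gives simplest -943/1024
RBRRRBRBRRRR: Left { -1,-15/16,-59/64 }, Right { -943/1024,-471/512,-235/256,-117/128,-29/32,-7/8,-3/4,-1/2,0 } gives simplest -1887/2048
RBRRRBRBRRRRR: Left { -1,-15/16,-59/64 }, Right { -1887/2048,-943/1024,-471/512,-235/256,-117/128,-29/32,-7/8,-3/4,-1/2,0 } gives simplest -3775/4096
RBRRRBRBRRRRRB: Left { -1,-15/16,-59/64,-3775/4096 }, Right { -1887/2048,-943/1024,-471/512,-235/256,-117/128,-29/32,-7/8,-3/4,-1/2,0 } gives simplest -7549/8192
RBRRRBRBRRRRRBB: Left { -1,-15/16,-59/64,-3775/4096,-7549/8192 }, Right { -1887/2048,-943/1024,-471/512,-235/256,-117/128,-29/32,-7/8,-3/4,-1/2,0 } gives simplest -15097/16384

-15097/16384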